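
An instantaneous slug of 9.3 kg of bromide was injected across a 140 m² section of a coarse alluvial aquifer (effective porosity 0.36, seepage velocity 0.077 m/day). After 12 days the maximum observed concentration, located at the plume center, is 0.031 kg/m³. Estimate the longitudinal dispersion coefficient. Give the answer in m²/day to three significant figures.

At the plume center C_max = M/(n_e·A·√(4πDt)), so D = M²/(4πt·(n_e·A·C_max)²).
n_e·A·C_max = 0.36 × 140 × 0.031 = 1.562 kg/m.
D = 9.3²/(4π × 12 × 1.562²) = 0.235 m²/day.

0.235 m²/day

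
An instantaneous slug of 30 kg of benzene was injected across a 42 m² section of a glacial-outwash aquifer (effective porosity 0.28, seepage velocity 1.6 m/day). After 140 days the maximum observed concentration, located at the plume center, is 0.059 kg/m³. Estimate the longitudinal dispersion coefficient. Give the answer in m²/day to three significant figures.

1.06 m²/day

At the plume center C_max = M/(n_e·A·√(4πDt)), so D = M²/(4πt·(n_e·A·C_max)²).
n_e·A·C_max = 0.28 × 42 × 0.059 = 0.6938 kg/m.
D = 30²/(4π × 140 × 0.6938²) = 1.06 m²/day.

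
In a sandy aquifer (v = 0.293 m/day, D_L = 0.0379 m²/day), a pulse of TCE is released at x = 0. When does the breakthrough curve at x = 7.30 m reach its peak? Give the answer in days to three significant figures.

For the 1D instantaneous-source solution, setting ∂C/∂t = 0 at fixed x gives v²t² + 2Dt − x² = 0, so t = (√(D² + v²x²) − D)/v².
√(D² + v²x²) = √(0.0379² + 0.293² × 7.30²) = 2.139; v² = 0.085849.
t = (2.139 − 0.0379)/0.085849 = 24.5 days (vs. the pure-advection estimate x/v = 24.9 d).

24.5 days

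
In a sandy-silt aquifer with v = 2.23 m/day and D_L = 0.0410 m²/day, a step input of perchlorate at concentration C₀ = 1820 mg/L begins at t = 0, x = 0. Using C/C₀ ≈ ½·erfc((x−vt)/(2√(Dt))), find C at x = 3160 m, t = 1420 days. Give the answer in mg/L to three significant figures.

1330 mg/L

For a continuous step input, C/C₀ ≈ ½·erfc((x−vt)/(2√(Dt))).
vt = 2.23 × 1420 = 3166.6 m and 2√(Dt) = 2√(0.0410 × 1420) = 15.26 m.
Argument (x−vt)/(2√(Dt)) = (3160 − 3166.6)/15.26 = -0.4325; ½·erfc(-0.4325) = 0.7296.
C = 1820 × 0.7296 = 1330 mg/L.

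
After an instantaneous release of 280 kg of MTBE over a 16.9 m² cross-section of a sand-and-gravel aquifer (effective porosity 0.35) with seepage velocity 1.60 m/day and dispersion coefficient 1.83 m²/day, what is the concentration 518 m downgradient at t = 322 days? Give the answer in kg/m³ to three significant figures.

For an instantaneous plane source, C(x,t) = M/(n_e·A·√(4πDt)) · exp(−(x−vt)²/(4Dt)), with n_e·A the pore (flow) area.
Plume center vt = 1.60 × 322 = 515.2 m, so the well at 518 m is 2.8 m downgradient of the peak.
√(4πDt) = 86.05 m, giving peak height M/(n_e·A·√(4πDt)) = 280/(0.35 × 16.9 × 86.05) = 0.5501 kg/m³.
(x−vt)²/(4Dt) = (2.8)²/(4 × 1.83 × 322) = 0.003326; exp(−0.003326) = 0.9967.
C = 0.5501 × 0.9967 = 0.548 kg/m³.

0.548 kg/m³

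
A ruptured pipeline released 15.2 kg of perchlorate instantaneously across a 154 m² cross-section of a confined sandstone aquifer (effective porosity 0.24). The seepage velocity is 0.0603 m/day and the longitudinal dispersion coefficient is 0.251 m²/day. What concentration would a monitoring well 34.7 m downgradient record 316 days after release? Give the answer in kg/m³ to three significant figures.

For an instantaneous plane source, C(x,t) = M/(n_e·A·√(4πDt)) · exp(−(x−vt)²/(4Dt)), with n_e·A the pore (flow) area.
Plume center vt = 0.0603 × 316 = 19.0548 m, so the well at 34.7 m is 15.6452 m downgradient of the peak.
√(4πDt) = 31.57 m, giving peak height M/(n_e·A·√(4πDt)) = 15.2/(0.24 × 154 × 31.57) = 0.01303 kg/m³.
(x−vt)²/(4Dt) = (15.6452)²/(4 × 0.251 × 316) = 0.7715; exp(−0.7715) = 0.4623.
C = 0.01303 × 0.4623 = 0.00602 kg/m³.

0.00602 kg/m³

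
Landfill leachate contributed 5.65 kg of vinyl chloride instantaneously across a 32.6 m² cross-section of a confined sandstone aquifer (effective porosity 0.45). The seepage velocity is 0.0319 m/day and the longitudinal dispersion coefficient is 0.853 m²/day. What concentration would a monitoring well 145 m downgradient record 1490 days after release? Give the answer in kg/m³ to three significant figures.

For an instantaneous plane source, C(x,t) = M/(n_e·A·√(4πDt)) · exp(−(x−vt)²/(4Dt)), with n_e·A the pore (flow) area.
Plume center vt = 0.0319 × 1490 = 47.531 m, so the well at 145 m is 97.469 m downgradient of the peak.
√(4πDt) = 126.4 m, giving peak height M/(n_e·A·√(4πDt)) = 5.65/(0.45 × 32.6 × 126.4) = 0.003047 kg/m³.
(x−vt)²/(4Dt) = (97.469)²/(4 × 0.853 × 1490) = 1.869; exp(−1.869) = 0.1543.
C = 0.003047 × 0.1543 = 0.000470 kg/m³.

0.000470 kg/m³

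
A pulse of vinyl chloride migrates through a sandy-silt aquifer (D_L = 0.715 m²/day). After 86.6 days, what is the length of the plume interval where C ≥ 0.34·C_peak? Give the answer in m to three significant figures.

The plume is Gaussian with σ = √(2Dt) = √(2 × 0.715 × 86.6) = 11.13 m.
C/C_peak = exp(−Δx²/(2σ²)) = 0.34 ⇒ Δx = σ·√(−2 ln 0.34) = 11.13 × 1.469 = 16.35 m.
Width = 2Δx = 32.7 m.

32.7 m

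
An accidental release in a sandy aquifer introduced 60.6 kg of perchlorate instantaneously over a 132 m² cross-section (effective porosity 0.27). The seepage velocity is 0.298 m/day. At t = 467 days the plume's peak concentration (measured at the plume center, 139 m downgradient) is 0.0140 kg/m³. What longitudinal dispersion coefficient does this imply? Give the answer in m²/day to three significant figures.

2.51 m²/day

At the plume center C_max = M/(n_e·A·√(4πDt)), so D = M²/(4πt·(n_e·A·C_max)²).
n_e·A·C_max = 0.27 × 132 × 0.0140 = 0.4990 kg/m.
D = 60.6²/(4π × 467 × 0.4990²) = 2.51 m²/day.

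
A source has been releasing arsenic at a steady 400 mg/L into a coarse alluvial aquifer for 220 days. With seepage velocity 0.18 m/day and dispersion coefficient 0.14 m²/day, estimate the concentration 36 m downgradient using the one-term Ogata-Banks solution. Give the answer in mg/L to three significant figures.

271 mg/L

For a continuous step input, C/C₀ ≈ ½·erfc((x−vt)/(2√(Dt))).
vt = 0.18 × 220 = 39.6 m and 2√(Dt) = 2√(0.14 × 220) = 11.10 m.
Argument (x−vt)/(2√(Dt)) = (36 − 39.6)/11.10 = -0.3243; ½·erfc(-0.3243) = 0.6767.
C = 400 × 0.6767 = 271 mg/L.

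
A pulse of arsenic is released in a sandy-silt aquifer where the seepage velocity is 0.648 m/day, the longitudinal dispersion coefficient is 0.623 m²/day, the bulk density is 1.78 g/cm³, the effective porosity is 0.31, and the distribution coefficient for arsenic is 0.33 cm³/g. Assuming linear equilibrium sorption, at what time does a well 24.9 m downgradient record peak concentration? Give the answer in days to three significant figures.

107 days

Retardation factor R = 1 + ρ_b·K_d/n = 1 + 1.78 × 0.33/0.31 = 2.895.
Sorption retards both mechanisms: v_R = v/R = 0.2238 m/day, D_R = D/R = 0.2152 m²/day.
Peak time from v_R²t² + 2D_R t − x² = 0: t = (√(D_R² + v_R²x²) − D_R)/v_R².
√(D_R² + v_R²x²) = √(0.2152² + 0.2238² × 24.9²) = 5.577; v_R² = 0.05009.
t = (5.577 − 0.2152)/0.05009 = 107 days.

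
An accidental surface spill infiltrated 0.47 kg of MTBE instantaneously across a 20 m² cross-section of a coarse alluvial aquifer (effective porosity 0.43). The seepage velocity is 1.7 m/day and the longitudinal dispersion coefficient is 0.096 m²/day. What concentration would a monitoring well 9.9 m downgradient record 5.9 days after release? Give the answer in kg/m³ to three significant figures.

0.0203 kg/m³

For an instantaneous plane source, C(x,t) = M/(n_e·A·√(4πDt)) · exp(−(x−vt)²/(4Dt)), with n_e·A the pore (flow) area.
Plume center vt = 1.7 × 5.9 = 10.03 m, so the well at 9.9 m is 0.13 m upgradient of the peak.
√(4πDt) = 2.668 m, giving peak height M/(n_e·A·√(4πDt)) = 0.47/(0.43 × 20 × 2.668) = 0.02048 kg/m³.
(x−vt)²/(4Dt) = (-0.13)²/(4 × 0.096 × 5.9) = 0.007459; exp(−0.007459) = 0.9926.
C = 0.02048 × 0.9926 = 0.0203 kg/m³.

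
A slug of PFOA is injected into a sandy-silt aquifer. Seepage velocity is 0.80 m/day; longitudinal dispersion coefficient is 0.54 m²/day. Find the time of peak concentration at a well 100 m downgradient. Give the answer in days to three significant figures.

For the 1D instantaneous-source solution, setting ∂C/∂t = 0 at fixed x gives v²t² + 2Dt − x² = 0, so t = (√(D² + v²x²) − D)/v².
√(D² + v²x²) = √(0.54² + 0.80² × 100²) = 80.00; v² = 0.64.
t = (80.00 − 0.54)/0.64 = 124 days (vs. the pure-advection estimate x/v = 125 d).

124 days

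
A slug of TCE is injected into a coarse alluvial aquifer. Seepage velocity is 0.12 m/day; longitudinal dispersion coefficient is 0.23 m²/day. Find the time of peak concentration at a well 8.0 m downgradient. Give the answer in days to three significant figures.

For the 1D instantaneous-source solution, setting ∂C/∂t = 0 at fixed x gives v²t² + 2Dt − x² = 0, so t = (√(D² + v²x²) − D)/v².
√(D² + v²x²) = √(0.23² + 0.12² × 8.0²) = 0.9872; v² = 0.0144.
t = (0.9872 − 0.23)/0.0144 = 52.6 days (vs. the pure-advection estimate x/v = 66.7 d).

52.6 days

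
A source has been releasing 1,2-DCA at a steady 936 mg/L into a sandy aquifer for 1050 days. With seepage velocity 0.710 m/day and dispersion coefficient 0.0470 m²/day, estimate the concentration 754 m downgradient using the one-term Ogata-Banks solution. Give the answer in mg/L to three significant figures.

184 mg/L

For a continuous step input, C/C₀ ≈ ½·erfc((x−vt)/(2√(Dt))).
vt = 0.710 × 1050 = 745.5 m and 2√(Dt) = 2√(0.0470 × 1050) = 14.05 m.
Argument (x−vt)/(2√(Dt)) = (754 − 745.5)/14.05 = 0.6050; ½·erfc(0.6050) = 0.1961.
C = 936 × 0.1961 = 184 mg/L.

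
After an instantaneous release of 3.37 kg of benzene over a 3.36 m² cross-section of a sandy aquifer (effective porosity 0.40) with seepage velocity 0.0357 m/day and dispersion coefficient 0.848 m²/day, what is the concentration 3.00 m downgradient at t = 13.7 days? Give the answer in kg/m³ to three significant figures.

0.181 kg/m³

For an instantaneous plane source, C(x,t) = M/(n_e·A·√(4πDt)) · exp(−(x−vt)²/(4Dt)), with n_e·A the pore (flow) area.
Plume center vt = 0.0357 × 13.7 = 0.48909 m, so the well at 3.00 m is 2.51091 m downgradient of the peak.
√(4πDt) = 12.08 m, giving peak height M/(n_e·A·√(4πDt)) = 3.37/(0.40 × 3.36 × 12.08) = 0.2076 kg/m³.
(x−vt)²/(4Dt) = (2.51091)²/(4 × 0.848 × 13.7) = 0.1357; exp(−0.1357) = 0.8731.
C = 0.2076 × 0.8731 = 0.181 kg/m³.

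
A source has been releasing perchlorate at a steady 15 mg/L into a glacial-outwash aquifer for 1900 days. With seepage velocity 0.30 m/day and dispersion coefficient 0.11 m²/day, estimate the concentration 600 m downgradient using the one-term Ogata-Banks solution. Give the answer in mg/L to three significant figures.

For a continuous step input, C/C₀ ≈ ½·erfc((x−vt)/(2√(Dt))).
vt = 0.30 × 1900 = 570 m and 2√(Dt) = 2√(0.11 × 1900) = 28.91 m.
Argument (x−vt)/(2√(Dt)) = (600 − 570)/28.91 = 1.038; ½·erfc(1.038) = 0.07106.
C = 15 × 0.07106 = 1.07 mg/L.

1.07 mg/L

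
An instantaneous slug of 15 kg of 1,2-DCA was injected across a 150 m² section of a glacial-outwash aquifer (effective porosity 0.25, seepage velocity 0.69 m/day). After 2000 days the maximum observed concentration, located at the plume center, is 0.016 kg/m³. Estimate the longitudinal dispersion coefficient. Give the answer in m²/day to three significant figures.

0.0249 m²/day

At the plume center C_max = M/(n_e·A·√(4πDt)), so D = M²/(4πt·(n_e·A·C_max)²).
n_e·A·C_max = 0.25 × 150 × 0.016 = 0.6000 kg/m.
D = 15²/(4π × 2000 × 0.6000²) = 0.0249 m²/day.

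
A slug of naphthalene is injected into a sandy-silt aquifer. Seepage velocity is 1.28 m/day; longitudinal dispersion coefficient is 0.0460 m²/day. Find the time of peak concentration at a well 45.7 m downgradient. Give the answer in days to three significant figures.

For the 1D instantaneous-source solution, setting ∂C/∂t = 0 at fixed x gives v²t² + 2Dt − x² = 0, so t = (√(D² + v²x²) − D)/v².
√(D² + v²x²) = √(0.0460² + 1.28² × 45.7²) = 58.50; v² = 1.6384.
t = (58.50 − 0.0460)/1.6384 = 35.7 days (vs. the pure-advection estimate x/v = 35.7 d).

35.7 days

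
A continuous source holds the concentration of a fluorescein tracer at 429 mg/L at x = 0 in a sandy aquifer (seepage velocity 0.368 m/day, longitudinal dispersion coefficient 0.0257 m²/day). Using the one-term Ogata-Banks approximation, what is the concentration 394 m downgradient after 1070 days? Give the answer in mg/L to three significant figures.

For a continuous step input, C/C₀ ≈ ½·erfc((x−vt)/(2√(Dt))).
vt = 0.368 × 1070 = 393.76 m and 2√(Dt) = 2√(0.0257 × 1070) = 10.49 m.
Argument (x−vt)/(2√(Dt)) = (394 − 393.76)/10.49 = 0.02288; ½·erfc(0.02288) = 0.4871.
C = 429 × 0.4871 = 209 mg/L.

209 mg/L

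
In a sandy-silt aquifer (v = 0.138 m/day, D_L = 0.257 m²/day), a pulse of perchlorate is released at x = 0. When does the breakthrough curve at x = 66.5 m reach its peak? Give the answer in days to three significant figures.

For the 1D instantaneous-source solution, setting ∂C/∂t = 0 at fixed x gives v²t² + 2Dt − x² = 0, so t = (√(D² + v²x²) − D)/v².
√(D² + v²x²) = √(0.257² + 0.138² × 66.5²) = 9.181; v² = 0.019044.
t = (9.181 − 0.257)/0.019044 = 469 days (vs. the pure-advection estimate x/v = 482 d).

469 days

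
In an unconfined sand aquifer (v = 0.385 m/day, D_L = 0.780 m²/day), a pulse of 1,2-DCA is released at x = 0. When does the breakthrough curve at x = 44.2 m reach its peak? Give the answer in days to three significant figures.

For the 1D instantaneous-source solution, setting ∂C/∂t = 0 at fixed x gives v²t² + 2Dt − x² = 0, so t = (√(D² + v²x²) − D)/v².
√(D² + v²x²) = √(0.780² + 0.385² × 44.2²) = 17.03; v² = 0.148225.
t = (17.03 − 0.780)/0.148225 = 110 days (vs. the pure-advection estimate x/v = 115 d).

110 days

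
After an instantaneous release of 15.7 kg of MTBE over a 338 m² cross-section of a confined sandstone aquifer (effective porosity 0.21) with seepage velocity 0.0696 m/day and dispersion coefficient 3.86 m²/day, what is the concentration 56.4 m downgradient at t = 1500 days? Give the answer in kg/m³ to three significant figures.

0.000742 kg/m³

For an instantaneous plane source, C(x,t) = M/(n_e·A·√(4πDt)) · exp(−(x−vt)²/(4Dt)), with n_e·A the pore (flow) area.
Plume center vt = 0.0696 × 1500 = 104.4 m, so the well at 56.4 m is 48 m upgradient of the peak.
√(4πDt) = 269.7 m, giving peak height M/(n_e·A·√(4πDt)) = 15.7/(0.21 × 338 × 269.7) = 0.0008201 kg/m³.
(x−vt)²/(4Dt) = (-48)²/(4 × 3.86 × 1500) = 0.09948; exp(−0.09948) = 0.9053.
C = 0.0008201 × 0.9053 = 0.000742 kg/m³.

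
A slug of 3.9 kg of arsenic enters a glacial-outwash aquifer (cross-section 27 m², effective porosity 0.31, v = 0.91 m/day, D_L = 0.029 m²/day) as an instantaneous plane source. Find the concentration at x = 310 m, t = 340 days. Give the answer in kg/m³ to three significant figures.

0.0415 kg/m³

For an instantaneous plane source, C(x,t) = M/(n_e·A·√(4πDt)) · exp(−(x−vt)²/(4Dt)), with n_e·A the pore (flow) area.
Plume center vt = 0.91 × 340 = 309.4 m, so the well at 310 m is 0.6 m downgradient of the peak.
√(4πDt) = 11.13 m, giving peak height M/(n_e·A·√(4πDt)) = 3.9/(0.31 × 27 × 11.13) = 0.04186 kg/m³.
(x−vt)²/(4Dt) = (0.6)²/(4 × 0.029 × 340) = 0.009128; exp(−0.009128) = 0.9909.
C = 0.04186 × 0.9909 = 0.0415 kg/m³.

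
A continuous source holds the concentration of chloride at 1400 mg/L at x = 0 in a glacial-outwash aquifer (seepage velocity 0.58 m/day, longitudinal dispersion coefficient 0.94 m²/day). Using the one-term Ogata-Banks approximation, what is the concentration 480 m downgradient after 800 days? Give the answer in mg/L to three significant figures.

For a continuous step input, C/C₀ ≈ ½·erfc((x−vt)/(2√(Dt))).
vt = 0.58 × 800 = 464 m and 2√(Dt) = 2√(0.94 × 800) = 54.85 m.
Argument (x−vt)/(2√(Dt)) = (480 − 464)/54.85 = 0.2917; ½·erfc(0.2917) = 0.3400.
C = 1400 × 0.3400 = 476 mg/L.

476 mg/L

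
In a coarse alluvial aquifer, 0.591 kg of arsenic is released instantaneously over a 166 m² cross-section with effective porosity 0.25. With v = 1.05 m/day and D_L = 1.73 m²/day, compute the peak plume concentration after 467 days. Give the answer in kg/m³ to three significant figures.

0.000141 kg/m³

The peak of an instantaneous 1D plume sits at x = vt; there the Gaussian factor is 1 and C_max = M/(n_e·A·√(4πDt)), where n_e·A is the pore area the mass is dissolved in.
√(4πDt) = √(4π × 1.73 × 467) = 100.8 m, so C_max = 0.591/(0.25 × 166 × 100.8) = 0.000141 kg/m³.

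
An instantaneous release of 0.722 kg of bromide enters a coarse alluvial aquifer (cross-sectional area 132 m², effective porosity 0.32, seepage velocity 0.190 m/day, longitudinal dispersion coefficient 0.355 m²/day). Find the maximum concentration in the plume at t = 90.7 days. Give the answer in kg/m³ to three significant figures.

The peak of an instantaneous 1D plume sits at x = vt; there the Gaussian factor is 1 and C_max = M/(n_e·A·√(4πDt)), where n_e·A is the pore area the mass is dissolved in.
√(4πDt) = √(4π × 0.355 × 90.7) = 20.12 m, so C_max = 0.722/(0.32 × 132 × 20.12) = 0.000850 kg/m³.

0.000850 kg/m³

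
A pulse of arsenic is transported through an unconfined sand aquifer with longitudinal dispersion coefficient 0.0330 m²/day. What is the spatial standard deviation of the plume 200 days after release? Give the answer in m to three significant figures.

3.63 m

Dispersive spreading gives a Gaussian with σ² = 2Dt; advection only shifts the center.
σ = √(2 × 0.0330 × 200) = 3.63 m.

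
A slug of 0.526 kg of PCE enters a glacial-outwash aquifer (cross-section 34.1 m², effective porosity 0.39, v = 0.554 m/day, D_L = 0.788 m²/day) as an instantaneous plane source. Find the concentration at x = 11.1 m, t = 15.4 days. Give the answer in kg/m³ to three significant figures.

0.00280 kg/m³

For an instantaneous plane source, C(x,t) = M/(n_e·A·√(4πDt)) · exp(−(x−vt)²/(4Dt)), with n_e·A the pore (flow) area.
Plume center vt = 0.554 × 15.4 = 8.5316 m, so the well at 11.1 m is 2.5684 m downgradient of the peak.
√(4πDt) = 12.35 m, giving peak height M/(n_e·A·√(4πDt)) = 0.526/(0.39 × 34.1 × 12.35) = 0.003203 kg/m³.
(x−vt)²/(4Dt) = (2.5684)²/(4 × 0.788 × 15.4) = 0.1359; exp(−0.1359) = 0.8729.
C = 0.003203 × 0.8729 = 0.00280 kg/m³.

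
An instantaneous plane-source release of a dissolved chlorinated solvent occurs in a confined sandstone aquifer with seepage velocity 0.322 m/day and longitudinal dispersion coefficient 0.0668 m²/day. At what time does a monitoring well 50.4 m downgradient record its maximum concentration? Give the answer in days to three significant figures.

156 days

For the 1D instantaneous-source solution, setting ∂C/∂t = 0 at fixed x gives v²t² + 2Dt − x² = 0, so t = (√(D² + v²x²) − D)/v².
√(D² + v²x²) = √(0.0668² + 0.322² × 50.4²) = 16.23; v² = 0.103684.
t = (16.23 − 0.0668)/0.103684 = 156 days (vs. the pure-advection estimate x/v = 157 d).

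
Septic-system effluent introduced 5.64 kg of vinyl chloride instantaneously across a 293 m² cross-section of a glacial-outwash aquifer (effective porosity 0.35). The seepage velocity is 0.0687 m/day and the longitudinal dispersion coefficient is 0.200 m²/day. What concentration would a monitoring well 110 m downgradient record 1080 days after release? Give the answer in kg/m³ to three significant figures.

0.000239 kg/m³

For an instantaneous plane source, C(x,t) = M/(n_e·A·√(4πDt)) · exp(−(x−vt)²/(4Dt)), with n_e·A the pore (flow) area.
Plume center vt = 0.0687 × 1080 = 74.196 m, so the well at 110 m is 35.804 m downgradient of the peak.
√(4πDt) = 52.10 m, giving peak height M/(n_e·A·√(4πDt)) = 5.64/(0.35 × 293 × 52.10) = 0.001056 kg/m³.
(x−vt)²/(4Dt) = (35.804)²/(4 × 0.200 × 1080) = 1.484; exp(−1.484) = 0.2267.
C = 0.001056 × 0.2267 = 0.000239 kg/m³.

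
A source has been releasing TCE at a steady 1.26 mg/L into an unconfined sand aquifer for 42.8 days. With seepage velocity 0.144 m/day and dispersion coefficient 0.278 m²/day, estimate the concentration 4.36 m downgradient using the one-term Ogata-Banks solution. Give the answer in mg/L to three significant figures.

0.812 mg/L

For a continuous step input, C/C₀ ≈ ½·erfc((x−vt)/(2√(Dt))).
vt = 0.144 × 42.8 = 6.1632 m and 2√(Dt) = 2√(0.278 × 42.8) = 6.899 m.
Argument (x−vt)/(2√(Dt)) = (4.36 − 6.1632)/6.899 = -0.2614; ½·erfc(-0.2614) = 0.6442.
C = 1.26 × 0.6442 = 0.812 mg/L.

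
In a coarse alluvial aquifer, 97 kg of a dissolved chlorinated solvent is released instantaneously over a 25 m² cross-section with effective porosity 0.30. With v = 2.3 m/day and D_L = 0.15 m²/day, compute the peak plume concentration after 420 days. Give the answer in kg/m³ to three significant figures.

0.460 kg/m³

The peak of an instantaneous 1D plume sits at x = vt; there the Gaussian factor is 1 and C_max = M/(n_e·A·√(4πDt)), where n_e·A is the pore area the mass is dissolved in.
√(4πDt) = √(4π × 0.15 × 420) = 28.14 m, so C_max = 97/(0.30 × 25 × 28.14) = 0.460 kg/m³.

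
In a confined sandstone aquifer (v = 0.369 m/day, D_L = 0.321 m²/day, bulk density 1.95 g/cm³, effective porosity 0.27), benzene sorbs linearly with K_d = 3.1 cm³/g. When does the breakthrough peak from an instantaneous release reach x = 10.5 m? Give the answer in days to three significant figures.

613 days

Retardation factor R = 1 + ρ_b·K_d/n = 1 + 1.95 × 3.1/0.27 = 23.39.
Sorption retards both mechanisms: v_R = v/R = 0.01578 m/day, D_R = D/R = 0.01372 m²/day.
Peak time from v_R²t² + 2D_R t − x² = 0: t = (√(D_R² + v_R²x²) − D_R)/v_R².
√(D_R² + v_R²x²) = √(0.01372² + 0.01578² × 10.5²) = 0.1663; v_R² = 0.0002490.
t = (0.1663 − 0.01372)/0.0002490 = 613 days.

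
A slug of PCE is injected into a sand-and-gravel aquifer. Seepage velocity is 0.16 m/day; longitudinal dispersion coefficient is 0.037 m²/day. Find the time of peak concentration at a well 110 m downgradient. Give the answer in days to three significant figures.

For the 1D instantaneous-source solution, setting ∂C/∂t = 0 at fixed x gives v²t² + 2Dt − x² = 0, so t = (√(D² + v²x²) − D)/v².
√(D² + v²x²) = √(0.037² + 0.16² × 110²) = 17.60; v² = 0.0256.
t = (17.60 − 0.037)/0.0256 = 686 days (vs. the pure-advection estimate x/v = 688 d).

686 days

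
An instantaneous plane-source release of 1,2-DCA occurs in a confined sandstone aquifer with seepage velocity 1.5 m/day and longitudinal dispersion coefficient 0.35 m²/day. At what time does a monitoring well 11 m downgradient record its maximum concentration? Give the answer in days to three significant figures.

7.18 days

For the 1D instantaneous-source solution, setting ∂C/∂t = 0 at fixed x gives v²t² + 2Dt − x² = 0, so t = (√(D² + v²x²) − D)/v².
√(D² + v²x²) = √(0.35² + 1.5² × 11²) = 16.50; v² = 2.25.
t = (16.50 − 0.35)/2.25 = 7.18 days (vs. the pure-advection estimate x/v = 7.33 d).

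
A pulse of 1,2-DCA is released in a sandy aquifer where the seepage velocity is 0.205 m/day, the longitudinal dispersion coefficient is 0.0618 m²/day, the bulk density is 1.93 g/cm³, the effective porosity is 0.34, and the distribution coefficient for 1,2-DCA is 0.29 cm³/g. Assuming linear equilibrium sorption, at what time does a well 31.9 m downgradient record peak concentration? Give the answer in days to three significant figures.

408 days

Retardation factor R = 1 + ρ_b·K_d/n = 1 + 1.93 × 0.29/0.34 = 2.646.
Sorption retards both mechanisms: v_R = v/R = 0.07748 m/day, D_R = D/R = 0.02336 m²/day.
Peak time from v_R²t² + 2D_R t − x² = 0: t = (√(D_R² + v_R²x²) − D_R)/v_R².
√(D_R² + v_R²x²) = √(0.02336² + 0.07748² × 31.9²) = 2.472; v_R² = 0.006003.
t = (2.472 − 0.02336)/0.006003 = 408 days.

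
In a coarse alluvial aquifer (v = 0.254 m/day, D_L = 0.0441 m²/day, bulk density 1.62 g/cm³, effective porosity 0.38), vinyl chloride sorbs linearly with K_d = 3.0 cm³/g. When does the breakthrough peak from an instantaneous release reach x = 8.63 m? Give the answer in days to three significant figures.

459 days

Retardation factor R = 1 + ρ_b·K_d/n = 1 + 1.62 × 3.0/0.38 = 13.79.
Sorption retards both mechanisms: v_R = v/R = 0.01842 m/day, D_R = D/R = 0.003198 m²/day.
Peak time from v_R²t² + 2D_R t − x² = 0: t = (√(D_R² + v_R²x²) − D_R)/v_R².
√(D_R² + v_R²x²) = √(0.003198² + 0.01842² × 8.63²) = 0.1590; v_R² = 0.0003393.
t = (0.1590 − 0.003198)/0.0003393 = 459 days.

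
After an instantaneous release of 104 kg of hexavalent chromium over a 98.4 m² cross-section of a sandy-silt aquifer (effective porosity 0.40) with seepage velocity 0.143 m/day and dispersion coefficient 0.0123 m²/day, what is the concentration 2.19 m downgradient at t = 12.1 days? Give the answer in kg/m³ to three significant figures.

For an instantaneous plane source, C(x,t) = M/(n_e·A·√(4πDt)) · exp(−(x−vt)²/(4Dt)), with n_e·A the pore (flow) area.
Plume center vt = 0.143 × 12.1 = 1.7303 m, so the well at 2.19 m is 0.4597 m downgradient of the peak.
√(4πDt) = 1.368 m, giving peak height M/(n_e·A·√(4πDt)) = 104/(0.40 × 98.4 × 1.368) = 1.931 kg/m³.
(x−vt)²/(4Dt) = (0.4597)²/(4 × 0.0123 × 12.1) = 0.3550; exp(−0.3550) = 0.7012.
C = 1.931 × 0.7012 = 1.35 kg/m³.

1.35 kg/m³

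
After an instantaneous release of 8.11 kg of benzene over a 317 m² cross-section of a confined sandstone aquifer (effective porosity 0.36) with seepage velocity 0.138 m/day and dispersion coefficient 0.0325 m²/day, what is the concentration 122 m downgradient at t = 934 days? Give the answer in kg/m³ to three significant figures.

For an instantaneous plane source, C(x,t) = M/(n_e·A·√(4πDt)) · exp(−(x−vt)²/(4Dt)), with n_e·A the pore (flow) area.
Plume center vt = 0.138 × 934 = 128.892 m, so the well at 122 m is 6.892 m upgradient of the peak.
√(4πDt) = 19.53 m, giving peak height M/(n_e·A·√(4πDt)) = 8.11/(0.36 × 317 × 19.53) = 0.003639 kg/m³.
(x−vt)²/(4Dt) = (-6.892)²/(4 × 0.0325 × 934) = 0.3912; exp(−0.3912) = 0.6762.
C = 0.003639 × 0.6762 = 0.00246 kg/m³.

0.00246 kg/m³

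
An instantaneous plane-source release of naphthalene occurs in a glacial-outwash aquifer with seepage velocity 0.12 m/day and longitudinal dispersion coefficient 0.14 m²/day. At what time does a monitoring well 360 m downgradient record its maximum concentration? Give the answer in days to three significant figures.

For the 1D instantaneous-source solution, setting ∂C/∂t = 0 at fixed x gives v²t² + 2Dt − x² = 0, so t = (√(D² + v²x²) − D)/v².
√(D² + v²x²) = √(0.14² + 0.12² × 360²) = 43.20; v² = 0.0144.
t = (43.20 − 0.14)/0.0144 = 2990 days (vs. the pure-advection estimate x/v = 3000 d).

2990 days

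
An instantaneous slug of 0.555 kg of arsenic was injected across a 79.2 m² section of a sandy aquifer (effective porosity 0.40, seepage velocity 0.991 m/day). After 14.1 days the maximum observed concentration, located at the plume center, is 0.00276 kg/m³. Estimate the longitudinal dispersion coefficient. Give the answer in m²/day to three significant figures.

At the plume center C_max = M/(n_e·A·√(4πDt)), so D = M²/(4πt·(n_e·A·C_max)²).
n_e·A·C_max = 0.40 × 79.2 × 0.00276 = 0.08744 kg/m.
D = 0.555²/(4π × 14.1 × 0.08744²) = 0.227 m²/day.

0.227 m²/day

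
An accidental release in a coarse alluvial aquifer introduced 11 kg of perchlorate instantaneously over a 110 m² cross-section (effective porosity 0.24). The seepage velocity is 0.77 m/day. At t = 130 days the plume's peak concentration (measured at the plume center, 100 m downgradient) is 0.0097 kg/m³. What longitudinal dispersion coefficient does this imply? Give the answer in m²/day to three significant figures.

At the plume center C_max = M/(n_e·A·√(4πDt)), so D = M²/(4πt·(n_e·A·C_max)²).
n_e·A·C_max = 0.24 × 110 × 0.0097 = 0.2561 kg/m.
D = 11²/(4π × 130 × 0.2561²) = 1.13 m²/day.

1.13 m²/day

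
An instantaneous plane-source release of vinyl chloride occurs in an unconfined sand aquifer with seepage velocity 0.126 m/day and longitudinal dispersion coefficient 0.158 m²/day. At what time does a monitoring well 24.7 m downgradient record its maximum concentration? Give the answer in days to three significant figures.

For the 1D instantaneous-source solution, setting ∂C/∂t = 0 at fixed x gives v²t² + 2Dt − x² = 0, so t = (√(D² + v²x²) − D)/v².
√(D² + v²x²) = √(0.158² + 0.126² × 24.7²) = 3.116; v² = 0.015876.
t = (3.116 − 0.158)/0.015876 = 186 days (vs. the pure-advection estimate x/v = 196 d).

186 days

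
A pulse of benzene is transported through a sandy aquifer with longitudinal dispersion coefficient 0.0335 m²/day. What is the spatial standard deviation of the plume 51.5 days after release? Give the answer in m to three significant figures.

1.86 m

Dispersive spreading gives a Gaussian with σ² = 2Dt; advection only shifts the center.
σ = √(2 × 0.0335 × 51.5) = 1.86 m.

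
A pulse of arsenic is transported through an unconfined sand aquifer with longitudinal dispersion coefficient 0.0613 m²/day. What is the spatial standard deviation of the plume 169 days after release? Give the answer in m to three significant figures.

Dispersive spreading gives a Gaussian with σ² = 2Dt; advection only shifts the center.
σ = √(2 × 0.0613 × 169) = 4.55 m.

4.55 m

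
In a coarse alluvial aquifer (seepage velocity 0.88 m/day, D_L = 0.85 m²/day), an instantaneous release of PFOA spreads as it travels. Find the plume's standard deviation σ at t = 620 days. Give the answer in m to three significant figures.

32.5 m

Dispersive spreading gives a Gaussian with σ² = 2Dt; advection only shifts the center.
σ = √(2 × 0.85 × 620) = 32.5 m.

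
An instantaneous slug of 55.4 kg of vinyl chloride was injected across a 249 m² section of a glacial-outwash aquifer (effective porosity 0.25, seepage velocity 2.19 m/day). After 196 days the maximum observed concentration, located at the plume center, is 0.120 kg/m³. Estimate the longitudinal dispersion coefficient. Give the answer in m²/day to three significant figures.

0.0223 m²/day

At the plume center C_max = M/(n_e·A·√(4πDt)), so D = M²/(4πt·(n_e·A·C_max)²).
n_e·A·C_max = 0.25 × 249 × 0.120 = 7.470 kg/m.
D = 55.4²/(4π × 196 × 7.470²) = 0.0223 m²/day.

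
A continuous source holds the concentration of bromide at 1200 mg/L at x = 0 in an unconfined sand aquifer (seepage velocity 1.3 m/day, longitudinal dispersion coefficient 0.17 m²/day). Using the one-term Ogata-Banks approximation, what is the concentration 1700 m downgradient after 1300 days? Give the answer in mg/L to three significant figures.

381 mg/L

For a continuous step input, C/C₀ ≈ ½·erfc((x−vt)/(2√(Dt))).
vt = 1.3 × 1300 = 1690 m and 2√(Dt) = 2√(0.17 × 1300) = 29.73 m.
Argument (x−vt)/(2√(Dt)) = (1700 − 1690)/29.73 = 0.3364; ½·erfc(0.3364) = 0.3171.
C = 1200 × 0.3171 = 381 mg/L.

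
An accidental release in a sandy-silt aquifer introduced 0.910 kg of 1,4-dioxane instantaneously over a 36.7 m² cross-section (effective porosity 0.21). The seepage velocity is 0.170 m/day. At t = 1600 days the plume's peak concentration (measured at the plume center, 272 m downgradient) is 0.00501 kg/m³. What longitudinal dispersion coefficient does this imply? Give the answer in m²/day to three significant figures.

0.0276 m²/day

At the plume center C_max = M/(n_e·A·√(4πDt)), so D = M²/(4πt·(n_e·A·C_max)²).
n_e·A·C_max = 0.21 × 36.7 × 0.00501 = 0.03861 kg/m.
D = 0.910²/(4π × 1600 × 0.03861²) = 0.0276 m²/day.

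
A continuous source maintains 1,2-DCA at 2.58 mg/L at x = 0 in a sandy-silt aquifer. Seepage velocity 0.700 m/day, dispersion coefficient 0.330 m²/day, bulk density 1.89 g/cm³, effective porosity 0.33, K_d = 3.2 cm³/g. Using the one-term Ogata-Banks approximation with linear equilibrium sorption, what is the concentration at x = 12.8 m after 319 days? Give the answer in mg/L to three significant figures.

Retardation factor R = 1 + ρ_b·K_d/n = 1 + 1.89 × 3.2/0.33 = 19.33.
Sorption retards both mechanisms: v_R = v/R = 0.03621 m/day, D_R = D/R = 0.01707 m²/day.
v_R·t = 0.03621 × 319 = 11.55099 m; 2√(D_R t) = 4.667 m; argument = (12.8 − 11.55099)/4.667 = 0.2676.
C = C₀ × ½·erfc(0.2676) = 2.58 × 0.3526 = 0.910 mg/L.

0.910 mg/L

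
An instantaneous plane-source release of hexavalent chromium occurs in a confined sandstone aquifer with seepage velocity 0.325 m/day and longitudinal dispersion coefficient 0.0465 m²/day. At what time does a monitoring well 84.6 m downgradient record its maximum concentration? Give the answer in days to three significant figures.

260 days

For the 1D instantaneous-source solution, setting ∂C/∂t = 0 at fixed x gives v²t² + 2Dt − x² = 0, so t = (√(D² + v²x²) − D)/v².
√(D² + v²x²) = √(0.0465² + 0.325² × 84.6²) = 27.50; v² = 0.105625.
t = (27.50 − 0.0465)/0.105625 = 260 days (vs. the pure-advection estimate x/v = 260 d).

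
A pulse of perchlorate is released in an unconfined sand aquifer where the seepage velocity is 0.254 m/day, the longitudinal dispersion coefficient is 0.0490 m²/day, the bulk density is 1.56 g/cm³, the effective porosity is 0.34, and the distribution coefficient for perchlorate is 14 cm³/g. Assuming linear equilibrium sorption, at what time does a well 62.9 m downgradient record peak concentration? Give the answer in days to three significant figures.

16100 days

Retardation factor R = 1 + ρ_b·K_d/n = 1 + 1.56 × 14/0.34 = 65.24.
Sorption retards both mechanisms: v_R = v/R = 0.003893 m/day, D_R = D/R = 0.0007511 m²/day.
Peak time from v_R²t² + 2D_R t − x² = 0: t = (√(D_R² + v_R²x²) − D_R)/v_R².
√(D_R² + v_R²x²) = √(0.0007511² + 0.003893² × 62.9²) = 0.2449; v_R² = 1.516e-05.
t = (0.2449 − 0.0007511)/1.516e-05 = 16100 days.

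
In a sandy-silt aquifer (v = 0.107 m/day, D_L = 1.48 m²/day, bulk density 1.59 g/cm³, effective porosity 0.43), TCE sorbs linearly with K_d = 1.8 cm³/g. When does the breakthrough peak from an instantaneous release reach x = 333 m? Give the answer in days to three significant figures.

22900 days

Retardation factor R = 1 + ρ_b·K_d/n = 1 + 1.59 × 1.8/0.43 = 7.656.
Sorption retards both mechanisms: v_R = v/R = 0.01398 m/day, D_R = D/R = 0.1933 m²/day.
Peak time from v_R²t² + 2D_R t − x² = 0: t = (√(D_R² + v_R²x²) − D_R)/v_R².
√(D_R² + v_R²x²) = √(0.1933² + 0.01398² × 333²) = 4.659; v_R² = 0.0001954.
t = (4.659 − 0.1933)/0.0001954 = 22900 days.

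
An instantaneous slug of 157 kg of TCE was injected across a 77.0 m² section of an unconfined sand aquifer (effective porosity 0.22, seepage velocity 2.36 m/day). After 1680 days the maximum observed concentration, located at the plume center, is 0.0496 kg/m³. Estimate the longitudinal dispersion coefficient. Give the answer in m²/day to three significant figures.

At the plume center C_max = M/(n_e·A·√(4πDt)), so D = M²/(4πt·(n_e·A·C_max)²).
n_e·A·C_max = 0.22 × 77.0 × 0.0496 = 0.8402 kg/m.
D = 157²/(4π × 1680 × 0.8402²) = 1.65 m²/day.

1.65 m²/day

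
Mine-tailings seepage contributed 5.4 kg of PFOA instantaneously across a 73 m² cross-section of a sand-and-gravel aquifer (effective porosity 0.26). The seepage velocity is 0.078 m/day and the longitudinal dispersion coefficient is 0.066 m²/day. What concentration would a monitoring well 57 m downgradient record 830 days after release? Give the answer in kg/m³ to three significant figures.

0.00825 kg/m³

For an instantaneous plane source, C(x,t) = M/(n_e·A·√(4πDt)) · exp(−(x−vt)²/(4Dt)), with n_e·A the pore (flow) area.
Plume center vt = 0.078 × 830 = 64.74 m, so the well at 57 m is 7.74 m upgradient of the peak.
√(4πDt) = 26.24 m, giving peak height M/(n_e·A·√(4πDt)) = 5.4/(0.26 × 73 × 26.24) = 0.01084 kg/m³.
(x−vt)²/(4Dt) = (-7.74)²/(4 × 0.066 × 830) = 0.2734; exp(−0.2734) = 0.7608.
C = 0.01084 × 0.7608 = 0.00825 kg/m³.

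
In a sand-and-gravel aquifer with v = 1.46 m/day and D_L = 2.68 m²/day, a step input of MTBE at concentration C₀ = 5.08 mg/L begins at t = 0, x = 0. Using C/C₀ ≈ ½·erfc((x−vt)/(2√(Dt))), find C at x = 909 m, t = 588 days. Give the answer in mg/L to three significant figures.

0.935 mg/L

For a continuous step input, C/C₀ ≈ ½·erfc((x−vt)/(2√(Dt))).
vt = 1.46 × 588 = 858.48 m and 2√(Dt) = 2√(2.68 × 588) = 79.39 m.
Argument (x−vt)/(2√(Dt)) = (909 − 858.48)/79.39 = 0.6364; ½·erfc(0.6364) = 0.1841.
C = 5.08 × 0.1841 = 0.935 mg/L.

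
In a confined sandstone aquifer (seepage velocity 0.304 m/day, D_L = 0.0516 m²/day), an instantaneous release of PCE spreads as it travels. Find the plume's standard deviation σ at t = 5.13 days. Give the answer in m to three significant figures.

Dispersive spreading gives a Gaussian with σ² = 2Dt; advection only shifts the center.
σ = √(2 × 0.0516 × 5.13) = 0.728 m.

0.728 m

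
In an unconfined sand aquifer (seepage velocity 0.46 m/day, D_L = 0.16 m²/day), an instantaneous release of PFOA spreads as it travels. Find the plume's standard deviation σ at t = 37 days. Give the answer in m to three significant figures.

Dispersive spreading gives a Gaussian with σ² = 2Dt; advection only shifts the center.
σ = √(2 × 0.16 × 37) = 3.44 m.

3.44 m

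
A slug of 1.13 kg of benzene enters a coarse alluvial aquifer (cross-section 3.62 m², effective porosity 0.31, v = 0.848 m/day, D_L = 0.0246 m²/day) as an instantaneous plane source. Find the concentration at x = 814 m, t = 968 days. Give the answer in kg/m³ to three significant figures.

For an instantaneous plane source, C(x,t) = M/(n_e·A·√(4πDt)) · exp(−(x−vt)²/(4Dt)), with n_e·A the pore (flow) area.
Plume center vt = 0.848 × 968 = 820.864 m, so the well at 814 m is 6.864 m upgradient of the peak.
√(4πDt) = 17.30 m, giving peak height M/(n_e·A·√(4πDt)) = 1.13/(0.31 × 3.62 × 17.30) = 0.05821 kg/m³.
(x−vt)²/(4Dt) = (-6.864)²/(4 × 0.0246 × 968) = 0.4946; exp(−0.4946) = 0.6098.
C = 0.05821 × 0.6098 = 0.0355 kg/m³.

0.0355 kg/m³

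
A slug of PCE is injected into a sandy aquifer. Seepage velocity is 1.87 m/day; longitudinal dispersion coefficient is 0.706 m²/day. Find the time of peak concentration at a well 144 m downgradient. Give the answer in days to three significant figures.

For the 1D instantaneous-source solution, setting ∂C/∂t = 0 at fixed x gives v²t² + 2Dt − x² = 0, so t = (√(D² + v²x²) − D)/v².
√(D² + v²x²) = √(0.706² + 1.87² × 144²) = 269.3; v² = 3.4969.
t = (269.3 − 0.706)/3.4969 = 76.8 days (vs. the pure-advection estimate x/v = 77.0 d).

76.8 days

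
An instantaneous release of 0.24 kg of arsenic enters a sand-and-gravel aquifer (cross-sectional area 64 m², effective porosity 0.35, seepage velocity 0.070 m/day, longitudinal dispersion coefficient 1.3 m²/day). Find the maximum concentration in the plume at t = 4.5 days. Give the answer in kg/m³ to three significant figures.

0.00125 kg/m³

The peak of an instantaneous 1D plume sits at x = vt; there the Gaussian factor is 1 and C_max = M/(n_e·A·√(4πDt)), where n_e·A is the pore area the mass is dissolved in.
√(4πDt) = √(4π × 1.3 × 4.5) = 8.574 m, so C_max = 0.24/(0.35 × 64 × 8.574) = 0.00125 kg/m³.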